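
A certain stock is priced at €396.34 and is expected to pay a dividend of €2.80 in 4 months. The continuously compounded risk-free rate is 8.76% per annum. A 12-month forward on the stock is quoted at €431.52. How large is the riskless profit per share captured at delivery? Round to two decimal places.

PV(dividends) I = 2.80·e^(−0.0876·4/12) = 2.7194
Fair forward F* = (S − I)·e^(rT) = (396.34 − 2.7194)·e^0.087600 = 393.6206 × 1.091551 = 429.6570
Market €431.52 > fair 429.6570: forward overpriced → cash-and-carry (borrow at r, buy the stock and collect the dividends, short the forward).
Profit at T = |F_mkt − F*| = |431.52 − 429.6570| = €1.86 per share

€1.86 per share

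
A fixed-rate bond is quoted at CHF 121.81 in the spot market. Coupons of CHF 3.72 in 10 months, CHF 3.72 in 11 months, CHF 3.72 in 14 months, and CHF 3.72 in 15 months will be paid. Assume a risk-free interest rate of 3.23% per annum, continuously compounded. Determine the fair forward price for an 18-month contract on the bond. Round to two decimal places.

CHF 112.75

PV(coupons) I = 3.72·e^(−0.0323·10/12) + 3.72·e^(−0.0323·11/12) + 3.72·e^(−0.0323·14/12) + 3.72·e^(−0.0323·15/12)
I = 3.6212 + 3.6115 + 3.5824 + 3.5728 = 14.3879
F = (S − I)·e^(rT) = (121.81 − 14.3879) · e^(0.0323·18/12)
= 107.4221 · e^0.048450 = 107.4221 × 1.049643 = CHF 112.75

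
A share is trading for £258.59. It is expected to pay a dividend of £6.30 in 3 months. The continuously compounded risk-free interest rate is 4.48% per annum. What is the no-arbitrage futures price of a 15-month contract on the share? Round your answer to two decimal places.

PV(dividends) I = 6.30·e^(−0.0448·3/12)
I = 6.2298
F = (S − I)·e^(rT) = (258.59 − 6.2298) · e^(0.0448·15/12)
= 252.3602 · e^0.056000 = 252.3602 × 1.057598 = £266.90

£266.90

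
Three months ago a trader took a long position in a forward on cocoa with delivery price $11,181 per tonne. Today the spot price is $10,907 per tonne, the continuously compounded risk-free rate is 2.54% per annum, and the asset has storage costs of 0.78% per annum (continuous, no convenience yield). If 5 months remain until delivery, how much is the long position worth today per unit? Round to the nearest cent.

-$120.79 per tonne

Current fair forward for the remaining 5 months: F = S·e^((r + u)·T), (r + u) = 0.0254 + 0.0078 = 0.0332
F = 10907 · e^(0.0332 × 5/12) = 10907 × 1.01392946 = 11058.9286
Value of long forward = (F − K)·e^(−rT) = (11058.9286 − 11181) · e^(−0.0254·5/12)
= -122.0714 × 0.98947247 = -120.79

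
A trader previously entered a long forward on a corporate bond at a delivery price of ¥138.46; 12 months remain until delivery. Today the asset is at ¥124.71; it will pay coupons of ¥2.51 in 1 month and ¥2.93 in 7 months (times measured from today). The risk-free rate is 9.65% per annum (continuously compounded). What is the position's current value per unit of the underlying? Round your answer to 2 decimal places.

PV(remaining coupons) I = 2.51·e^(−0.0965·1/12) + 2.93·e^(−0.0965·7/12) = 5.2595
Current forward F = (S − I)·e^(rT) = (124.71 − 5.2595)·e^(0.0965·12/12) = 119.4505 × 1.101310 = 131.5520
Value (long) = (F − K)·e^(−rT) = (131.5520 − 138.46) × 0.908010 = -6.2725
Value = -¥6.27

-¥6.27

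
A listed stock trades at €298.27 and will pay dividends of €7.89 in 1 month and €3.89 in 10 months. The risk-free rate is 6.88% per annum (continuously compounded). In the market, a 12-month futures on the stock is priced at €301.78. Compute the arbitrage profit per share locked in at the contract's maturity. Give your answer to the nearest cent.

PV(dividends) I = 7.89·e^(−0.0688·1/12) + 3.89·e^(−0.0688·10/12) = 11.5181
Fair futures F* = (S − I)·e^(rT) = (298.27 − 11.5181)·e^0.068800 = 286.7519 × 1.071222 = 307.1749
Market €301.78 < fair 307.1749: forward underpriced → reverse cash-and-carry (short the stock, invest proceeds at r, pay the dividends, go long the forward).
Profit at T = |F_mkt − F*| = |301.78 − 307.1749| = €5.39 per share

€5.39 per share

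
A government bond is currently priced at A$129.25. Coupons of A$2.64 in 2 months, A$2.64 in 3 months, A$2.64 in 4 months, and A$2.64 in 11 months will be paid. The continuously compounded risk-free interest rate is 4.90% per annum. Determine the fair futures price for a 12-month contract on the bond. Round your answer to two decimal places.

PV(coupons) I = 2.64·e^(−0.0490·2/12) + 2.64·e^(−0.0490·3/12) + 2.64·e^(−0.0490·4/12) + 2.64·e^(−0.0490·11/12)
I = 2.6185 + 2.6079 + 2.5972 + 2.5240 = 10.3476
F = (S − I)·e^(rT) = (129.25 − 10.3476) · e^(0.0490·12/12)
= 118.9024 · e^0.049000 = 118.9024 × 1.050220 = A$124.87

A$124.87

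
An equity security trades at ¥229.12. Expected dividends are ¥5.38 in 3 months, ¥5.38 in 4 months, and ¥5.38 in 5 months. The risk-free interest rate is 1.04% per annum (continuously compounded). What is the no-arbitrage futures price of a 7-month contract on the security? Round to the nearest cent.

PV(dividends) I = 5.38·e^(−0.0104·3/12) + 5.38·e^(−0.0104·4/12) + 5.38·e^(−0.0104·5/12)
I = 5.3660 + 5.3614 + 5.3567 = 16.0841
F = (S − I)·e^(rT) = (229.12 − 16.0841) · e^(0.0104·7/12)
= 213.0359 · e^0.006067 = 213.0359 × 1.006085 = ¥214.33

¥214.33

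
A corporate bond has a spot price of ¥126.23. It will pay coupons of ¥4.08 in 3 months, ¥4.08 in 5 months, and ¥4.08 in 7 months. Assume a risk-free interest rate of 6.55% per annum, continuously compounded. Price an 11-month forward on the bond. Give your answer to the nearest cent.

PV(coupons) I = 4.08·e^(−0.0655·3/12) + 4.08·e^(−0.0655·5/12) + 4.08·e^(−0.0655·7/12)
I = 4.0137 + 3.9702 + 3.9271 = 11.9110
F = (S − I)·e^(rT) = (126.23 − 11.9110) · e^(0.0655·11/12)
= 114.3190 · e^0.060042 = 114.3190 × 1.061881 = ¥121.39

¥121.39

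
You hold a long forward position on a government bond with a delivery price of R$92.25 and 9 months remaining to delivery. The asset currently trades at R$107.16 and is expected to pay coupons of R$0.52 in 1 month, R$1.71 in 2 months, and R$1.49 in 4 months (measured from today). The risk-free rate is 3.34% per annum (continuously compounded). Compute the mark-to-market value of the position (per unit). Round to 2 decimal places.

R$13.50

PV(remaining coupons) I = 0.52·e^(−0.0334·1/12) + 1.71·e^(−0.0334·2/12) + 1.49·e^(−0.0334·4/12) = 3.6926
Current forward F = (S − I)·e^(rT) = (107.16 − 3.6926)·e^(0.0334·9/12) = 103.4674 × 1.025366 = 106.0920
Value (long) = (F − K)·e^(−rT) = (106.0920 − 92.25) × 0.975261 = 13.4996
Value = R$13.50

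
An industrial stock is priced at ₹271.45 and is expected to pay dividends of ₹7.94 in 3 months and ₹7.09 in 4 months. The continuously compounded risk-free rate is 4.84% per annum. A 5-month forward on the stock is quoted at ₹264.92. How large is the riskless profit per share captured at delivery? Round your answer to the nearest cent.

PV(dividends) I = 7.94·e^(−0.0484·3/12) + 7.09·e^(−0.0484·4/12) = 14.8210
Fair forward F* = (S − I)·e^(rT) = (271.45 − 14.8210)·e^0.020167 = 256.6290 × 1.020372 = 261.8570
Market ₹264.92 > fair 261.8570: forward overpriced → cash-and-carry (borrow at r, buy the stock and collect the dividends, short the forward).
Profit at T = |F_mkt − F*| = |264.92 − 261.8570| = ₹3.06 per share

₹3.06 per share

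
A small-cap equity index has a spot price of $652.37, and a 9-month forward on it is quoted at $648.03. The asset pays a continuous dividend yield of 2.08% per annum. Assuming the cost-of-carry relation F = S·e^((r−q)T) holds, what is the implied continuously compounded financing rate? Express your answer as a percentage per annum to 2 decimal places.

1.19%

From F = S·e^((r−q)T): (r − q) = ln(F/S)/T
ln(648.03/652.37) = ln(0.993347) = -0.006675
(r − q) = -0.006675 / (9/12) = -0.008900
r = ln(F/S)/T + q = -0.008900 + 0.0208 = 0.011900
r = 1.19%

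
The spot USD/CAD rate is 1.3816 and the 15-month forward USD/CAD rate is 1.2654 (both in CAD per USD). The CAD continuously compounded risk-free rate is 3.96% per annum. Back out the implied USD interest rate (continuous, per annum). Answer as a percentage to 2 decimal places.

F = S·e^((r_CAD − r_USD)T) ⇒ r_USD = r_CAD − ln(F/S)/T
ln(1.2654/1.3816) = -0.087854; /(15/12) = -0.070283
r_USD = 0.0396 + 0.070283 = 0.109883
r_USD = 10.99%

10.99%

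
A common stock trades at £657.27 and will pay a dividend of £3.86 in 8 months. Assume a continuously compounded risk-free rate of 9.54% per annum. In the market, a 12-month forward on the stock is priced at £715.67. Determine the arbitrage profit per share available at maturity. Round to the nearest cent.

PV(dividends) I = 3.86·e^(−0.0954·8/12) = 3.6221
Fair forward F* = (S − I)·e^(rT) = (657.27 − 3.6221)·e^0.095400 = 653.6479 × 1.100099 = 719.0774
Market £715.67 < fair 719.0774: forward underpriced → reverse cash-and-carry (short the stock, invest proceeds at r, pay the dividends, go long the forward).
Profit at T = |F_mkt − F*| = |715.67 − 719.0774| = £3.41 per share

£3.41 per share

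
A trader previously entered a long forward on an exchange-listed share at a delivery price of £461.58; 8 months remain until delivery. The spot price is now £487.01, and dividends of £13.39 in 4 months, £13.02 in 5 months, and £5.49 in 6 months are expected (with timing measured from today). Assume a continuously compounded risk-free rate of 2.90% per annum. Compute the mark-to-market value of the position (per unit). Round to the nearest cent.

PV(remaining dividends) I = 13.39·e^(−0.0290·4/12) + 13.02·e^(−0.0290·5/12) + 5.49·e^(−0.0290·6/12) = 31.5358
Current forward F = (S − I)·e^(rT) = (487.01 − 31.5358)·e^(0.0290·8/12) = 455.4742 × 1.019521 = 464.3655
Value (long) = (F − K)·e^(−rT) = (464.3655 − 461.58) × 0.980852 = 2.7322
Value = £2.73

£2.73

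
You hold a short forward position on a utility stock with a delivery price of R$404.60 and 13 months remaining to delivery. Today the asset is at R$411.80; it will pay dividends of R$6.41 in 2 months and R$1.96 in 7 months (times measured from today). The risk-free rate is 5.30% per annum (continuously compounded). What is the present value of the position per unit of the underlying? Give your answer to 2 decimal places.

PV(remaining dividends) I = 6.41·e^(−0.0530·2/12) + 1.96·e^(−0.0530·7/12) = 8.2540
Current forward F = (S − I)·e^(rT) = (411.80 − 8.2540)·e^(0.0530·13/12) = 403.5460 × 1.059097 = 427.3944
Value (long) = (F − K)·e^(−rT) = (427.3944 − 404.60) × 0.944201 = 21.5225
Short position value = −(long value) = -R$21.52

-R$21.52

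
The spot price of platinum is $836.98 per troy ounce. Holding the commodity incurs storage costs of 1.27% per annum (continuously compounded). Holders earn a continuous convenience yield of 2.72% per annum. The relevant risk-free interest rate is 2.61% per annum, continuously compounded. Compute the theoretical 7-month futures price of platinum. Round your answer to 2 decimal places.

$842.66 per troy ounce

Net carry = r + u − y = 0.0261 + 0.0127 − 0.0272 = 0.0116
F = S·e^((r+u−y)T) = 836.98 · e^(0.0116 × 7/12) = 836.98 · e^0.006767
= 836.98 × 1.006790 = $842.66 per troy ounce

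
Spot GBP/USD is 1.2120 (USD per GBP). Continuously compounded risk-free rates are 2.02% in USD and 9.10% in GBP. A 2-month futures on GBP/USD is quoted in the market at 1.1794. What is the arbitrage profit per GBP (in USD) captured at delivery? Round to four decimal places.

0.0184 per GBP (in USD)

Fair futures: F* = S·e^(carry·T), with carry = (r_USD − r_GBP) = 0.0202 − 0.0910 = -0.0708
F* = 1.2120 · e^(-0.0708 × 2/12) = 1.2120 · e^-0.011800 = 1.2120 × 0.988269 = 1.1978
Market 1.1794 < fair 1.1978: forward underpriced → reverse cash-and-carry (short spot, go long the forward).
At maturity, profit = |F_mkt − F*| = |1.1794 − 1.1978| = 0.0184 per GBP (in USD)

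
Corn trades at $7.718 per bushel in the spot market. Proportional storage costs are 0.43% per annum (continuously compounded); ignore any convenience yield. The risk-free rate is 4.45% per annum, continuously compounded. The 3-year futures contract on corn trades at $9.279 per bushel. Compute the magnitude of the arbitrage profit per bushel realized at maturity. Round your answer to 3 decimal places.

Fair futures: F* = S·e^(carry·T), with carry = (r + u) = 0.0445 + 0.0043 = 0.0488
F* = 7.718 · e^(0.0488 × 3) = 7.718 · e^0.146400 = 7.718 × 1.157659 = $8.9348
Market $9.279 > fair $8.9348: forward overpriced → cash-and-carry (buy spot, short the forward).
At maturity, profit = |F_mkt − F*| = |9.279 − 8.9348| = $0.344 per bushel

$0.344 per bushel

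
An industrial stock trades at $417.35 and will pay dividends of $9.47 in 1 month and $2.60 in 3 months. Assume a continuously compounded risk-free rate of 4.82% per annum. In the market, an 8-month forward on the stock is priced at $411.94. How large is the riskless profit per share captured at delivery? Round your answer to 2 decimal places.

PV(dividends) I = 9.47·e^(−0.0482·1/12) + 2.60·e^(−0.0482·3/12) = 12.0009
Fair forward F* = (S − I)·e^(rT) = (417.35 − 12.0009)·e^0.032133 = 405.3491 × 1.032655 = 418.5858
Market $411.94 < fair 418.5858: forward underpriced → reverse cash-and-carry (short the stock, invest proceeds at r, pay the dividends, go long the forward).
Profit at T = |F_mkt − F*| = |411.94 − 418.5858| = $6.65 per share

$6.65 per share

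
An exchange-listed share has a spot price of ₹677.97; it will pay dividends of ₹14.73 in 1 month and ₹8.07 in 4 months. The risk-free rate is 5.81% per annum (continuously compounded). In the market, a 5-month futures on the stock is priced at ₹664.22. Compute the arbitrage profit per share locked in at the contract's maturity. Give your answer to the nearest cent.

₹7.24 per share

PV(dividends) I = 14.73·e^(−0.0581·1/12) + 8.07·e^(−0.0581·4/12) = 22.5741
Fair futures F* = (S − I)·e^(rT) = (677.97 − 22.5741)·e^0.024208 = 655.3959 × 1.024503 = 671.4551
Market ₹664.22 < fair 671.4551: forward underpriced → reverse cash-and-carry (short the stock, invest proceeds at r, pay the dividends, go long the forward).
Profit at T = |F_mkt − F*| = |664.22 − 671.4551| = ₹7.24 per share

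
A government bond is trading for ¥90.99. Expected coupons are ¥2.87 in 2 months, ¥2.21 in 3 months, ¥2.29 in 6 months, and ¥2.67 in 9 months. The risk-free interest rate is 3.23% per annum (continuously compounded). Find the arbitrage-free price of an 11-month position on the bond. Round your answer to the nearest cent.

PV(coupons) I = 2.87·e^(−0.0323·2/12) + 2.21·e^(−0.0323·3/12) + 2.29·e^(−0.0323·6/12) + 2.67·e^(−0.0323·9/12)
I = 2.8546 + 2.1922 + 2.2533 + 2.6061 = 9.9062
F = (S − I)·e^(rT) = (90.99 − 9.9062) · e^(0.0323·11/12)
= 81.0838 · e^0.029608 = 81.0838 × 1.030051 = ¥83.52

¥83.52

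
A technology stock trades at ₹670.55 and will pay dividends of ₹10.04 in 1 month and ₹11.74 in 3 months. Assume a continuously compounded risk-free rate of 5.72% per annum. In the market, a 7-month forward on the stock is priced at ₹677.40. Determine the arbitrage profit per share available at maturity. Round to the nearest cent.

₹6.40 per share

PV(dividends) I = 10.04·e^(−0.0572·1/12) + 11.74·e^(−0.0572·3/12) = 21.5656
Fair forward F* = (S − I)·e^(rT) = (670.55 − 21.5656)·e^0.033367 = 648.9844 × 1.033930 = 671.0044
Market ₹677.40 > fair 671.0044: forward overpriced → cash-and-carry (borrow at r, buy the stock and collect the dividends, short the forward).
Profit at T = |F_mkt − F*| = |677.40 − 671.0044| = ₹6.40 per share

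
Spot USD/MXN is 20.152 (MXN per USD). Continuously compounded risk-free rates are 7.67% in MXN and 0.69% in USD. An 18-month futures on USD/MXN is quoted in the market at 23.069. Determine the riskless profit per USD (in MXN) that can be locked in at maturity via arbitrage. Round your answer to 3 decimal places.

0.693 per USD (in MXN)

Fair futures: F* = S·e^(carry·T), with carry = (r_MXN − r_USD) = 0.0767 − 0.0069 = 0.0698
F* = 20.152 · e^(0.0698 × 18/12) = 20.152 · e^0.104700 = 20.152 × 1.110377 = 22.3763
Market 23.069 > fair 22.3763: forward overpriced → cash-and-carry (buy spot, short the forward).
At maturity, profit = |F_mkt − F*| = |23.069 − 22.3763| = 0.693 per USD (in MXN)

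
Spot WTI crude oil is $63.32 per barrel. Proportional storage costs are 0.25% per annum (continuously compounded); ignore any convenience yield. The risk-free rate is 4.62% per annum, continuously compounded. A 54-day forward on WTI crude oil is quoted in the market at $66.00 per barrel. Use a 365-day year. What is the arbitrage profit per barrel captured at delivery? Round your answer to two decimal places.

Fair forward: F* = S·e^(carry·T), with carry = (r + u) = 0.0462 + 0.0025 = 0.0487
F* = 63.32 · e^(0.0487 × 54/365) = 63.32 · e^0.007205 = 63.32 × 1.007231 = $63.7779
Market $66.00 > fair $63.7779: forward overpriced → cash-and-carry (buy spot, short the forward).
At maturity, profit = |F_mkt − F*| = |66.00 − 63.7779| = $2.22 per barrel

$2.22 per barrel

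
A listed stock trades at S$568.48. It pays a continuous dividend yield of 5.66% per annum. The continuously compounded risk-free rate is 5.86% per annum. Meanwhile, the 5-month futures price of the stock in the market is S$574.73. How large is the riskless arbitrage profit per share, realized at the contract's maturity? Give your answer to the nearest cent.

Fair futures: F* = S·e^(carry·T), with carry = (r − q) = 0.0586 − 0.0566 = 0.0020
F* = 568.48 · e^(0.0020 × 5/12) = 568.48 · e^0.000833 = 568.48 × 1.000833 = S$568.9535
Market S$574.73 > fair S$568.9535: forward overpriced → cash-and-carry (buy spot, short the forward).
At maturity, profit = |F_mkt − F*| = |574.73 − 568.9535| = S$5.78 per share

S$5.78 per share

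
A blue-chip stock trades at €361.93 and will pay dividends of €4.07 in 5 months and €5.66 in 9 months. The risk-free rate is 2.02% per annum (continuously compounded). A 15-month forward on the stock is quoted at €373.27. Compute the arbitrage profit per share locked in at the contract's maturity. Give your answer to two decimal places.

€11.94 per share

PV(dividends) I = 4.07·e^(−0.0202·5/12) + 5.66·e^(−0.0202·9/12) = 9.6108
Fair forward F* = (S − I)·e^(rT) = (361.93 − 9.6108)·e^0.025250 = 352.3192 × 1.025571 = 361.3284
Market €373.27 > fair 361.3284: forward overpriced → cash-and-carry (borrow at r, buy the stock and collect the dividends, short the forward).
Profit at T = |F_mkt − F*| = |373.27 − 361.3284| = €11.94 per share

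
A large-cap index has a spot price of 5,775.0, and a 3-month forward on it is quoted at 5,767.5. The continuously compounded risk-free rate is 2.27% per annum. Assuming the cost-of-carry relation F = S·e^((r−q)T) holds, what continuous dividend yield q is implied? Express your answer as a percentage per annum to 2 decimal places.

From F = S·e^((r−q)T): (r − q) = ln(F/S)/T
ln(5767.5/5775.0) = ln(0.998701) = -0.001300
(r − q) = -0.001300 / (3/12) = -0.005200
q = r − ln(F/S)/T = 0.0227 + 0.005200 = 0.027900
q = 2.79%

2.79%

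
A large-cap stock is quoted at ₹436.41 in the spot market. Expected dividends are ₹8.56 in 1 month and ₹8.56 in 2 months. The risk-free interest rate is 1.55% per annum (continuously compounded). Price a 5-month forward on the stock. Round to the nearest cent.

₹422.04

PV(dividends) I = 8.56·e^(−0.0155·1/12) + 8.56·e^(−0.0155·2/12)
I = 8.5490 + 8.5379 = 17.0869
F = (S − I)·e^(rT) = (436.41 − 17.0869) · e^(0.0155·5/12)
= 419.3231 · e^0.006458 = 419.3231 × 1.006479 = ₹422.04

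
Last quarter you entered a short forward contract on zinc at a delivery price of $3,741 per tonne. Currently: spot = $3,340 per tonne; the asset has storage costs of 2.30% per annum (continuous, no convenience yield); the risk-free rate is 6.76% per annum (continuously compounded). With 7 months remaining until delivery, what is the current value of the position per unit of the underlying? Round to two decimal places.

$211.24 per tonne

Current fair forward for the remaining 7 months: F = S·e^((r + u)·T), (r + u) = 0.0676 + 0.0230 = 0.0906
F = 3340 · e^(0.0906 × 7/12) = 3340 × 1.05427149 = 3521.2668
Value of long forward = (F − K)·e^(−rT) = (3521.2668 − 3741) · e^(−0.0676·7/12)
= -219.7332 × 0.96133404 = -211.24
Short position value = −(long value) = $211.24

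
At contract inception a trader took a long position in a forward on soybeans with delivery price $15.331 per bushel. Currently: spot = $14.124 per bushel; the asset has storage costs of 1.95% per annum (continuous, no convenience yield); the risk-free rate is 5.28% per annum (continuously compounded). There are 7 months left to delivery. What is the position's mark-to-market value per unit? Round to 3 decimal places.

-$0.580 per bushel

Current fair forward for the remaining 7 months: F = S·e^((r + u)·T), (r + u) = 0.0528 + 0.0195 = 0.0723
F = 14.124 · e^(0.0723 × 7/12) = 14.124 × 1.043077 = 14.7324
Value of long forward = (F − K)·e^(−rT) = (14.7324 − 15.331) · e^(−0.0528·7/12)
= -0.5986 × 0.969669 = -0.580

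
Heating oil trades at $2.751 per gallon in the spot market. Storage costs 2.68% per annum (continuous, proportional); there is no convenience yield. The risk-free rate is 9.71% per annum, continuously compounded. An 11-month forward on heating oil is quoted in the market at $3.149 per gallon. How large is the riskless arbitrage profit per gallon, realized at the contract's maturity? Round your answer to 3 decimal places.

$0.067 per gallon

Fair forward: F* = S·e^(carry·T), with carry = (r + u) = 0.0971 + 0.0268 = 0.1239
F* = 2.751 · e^(0.1239 × 11/12) = 2.751 · e^0.113575 = 2.751 × 1.120276 = $3.0819
Market $3.149 > fair $3.0819: forward overpriced → cash-and-carry (buy spot, short the forward).
At maturity, profit = |F_mkt − F*| = |3.149 − 3.0819| = $0.067 per gallon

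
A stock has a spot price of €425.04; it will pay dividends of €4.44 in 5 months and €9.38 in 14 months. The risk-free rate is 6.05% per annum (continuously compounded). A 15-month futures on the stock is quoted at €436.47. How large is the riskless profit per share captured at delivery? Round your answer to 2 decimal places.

€7.86 per share

PV(dividends) I = 4.44·e^(−0.0605·5/12) + 9.38·e^(−0.0605·14/12) = 13.0702
Fair futures F* = (S − I)·e^(rT) = (425.04 − 13.0702)·e^0.075625 = 411.9698 × 1.078558 = 444.3333
Market €436.47 < fair 444.3333: forward underpriced → reverse cash-and-carry (short the stock, invest proceeds at r, pay the dividends, go long the forward).
Profit at T = |F_mkt − F*| = |436.47 − 444.3333| = €7.86 per share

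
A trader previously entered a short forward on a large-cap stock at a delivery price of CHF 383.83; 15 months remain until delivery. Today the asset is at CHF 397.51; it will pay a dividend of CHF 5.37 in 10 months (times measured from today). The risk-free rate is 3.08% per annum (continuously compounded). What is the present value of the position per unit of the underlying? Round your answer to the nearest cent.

PV(remaining dividends) I = 5.37·e^(−0.0308·10/12) = 5.2339
Current forward F = (S − I)·e^(rT) = (397.51 − 5.2339)·e^(0.0308·15/12) = 392.2761 × 1.039251 = 407.6733
Value (long) = (F − K)·e^(−rT) = (407.6733 − 383.83) × 0.962232 = 22.9428
Short position value = −(long value) = -CHF 22.94

-CHF 22.94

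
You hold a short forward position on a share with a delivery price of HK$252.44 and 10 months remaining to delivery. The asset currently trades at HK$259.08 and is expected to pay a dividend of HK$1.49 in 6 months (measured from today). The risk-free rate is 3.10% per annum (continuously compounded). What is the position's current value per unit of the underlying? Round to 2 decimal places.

PV(remaining dividends) I = 1.49·e^(−0.0310·6/12) = 1.4671
Current forward F = (S − I)·e^(rT) = (259.08 − 1.4671)·e^(0.0310·10/12) = 257.6129 × 1.026170 = 264.3546
Value (long) = (F − K)·e^(−rT) = (264.3546 − 252.44) × 0.974497 = 11.6107
Short position value = −(long value) = -HK$11.61

-HK$11.61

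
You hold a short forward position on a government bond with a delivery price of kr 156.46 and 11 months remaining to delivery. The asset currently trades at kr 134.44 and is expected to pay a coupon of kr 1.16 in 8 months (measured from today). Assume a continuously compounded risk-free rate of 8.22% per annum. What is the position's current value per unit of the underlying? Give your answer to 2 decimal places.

kr 11.76

PV(remaining coupons) I = 1.16·e^(−0.0822·8/12) = 1.0981
Current forward F = (S − I)·e^(rT) = (134.44 − 1.0981)·e^(0.0822·11/12) = 133.3419 × 1.078261 = 143.7774
Value (long) = (F − K)·e^(−rT) = (143.7774 − 156.46) × 0.927419 = -11.7621
Short position value = −(long value) = kr 11.76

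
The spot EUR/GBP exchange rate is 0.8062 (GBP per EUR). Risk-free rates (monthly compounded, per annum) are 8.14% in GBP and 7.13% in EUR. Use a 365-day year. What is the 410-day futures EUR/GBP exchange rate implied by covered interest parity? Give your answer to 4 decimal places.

By covered interest parity, F = S · (1+r_GBP/12)^(12T) / (1+r_EUR/12)^(12T)
= 0.8062 × 1.095408 / 1.083128 = 0.8062 × 1.011338
F = 0.8153 GBP per EUR

0.8153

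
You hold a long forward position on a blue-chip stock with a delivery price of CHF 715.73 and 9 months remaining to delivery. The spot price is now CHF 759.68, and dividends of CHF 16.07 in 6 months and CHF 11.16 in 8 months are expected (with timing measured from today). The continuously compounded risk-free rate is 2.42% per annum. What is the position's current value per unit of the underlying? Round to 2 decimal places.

PV(remaining dividends) I = 16.07·e^(−0.0242·6/12) + 11.16·e^(−0.0242·8/12) = 26.8581
Current forward F = (S − I)·e^(rT) = (759.68 − 26.8581)·e^(0.0242·9/12) = 732.8219 × 1.018316 = 746.2443
Value (long) = (F − K)·e^(−rT) = (746.2443 − 715.73) × 0.982014 = 29.9655
Value = CHF 29.97

CHF 29.97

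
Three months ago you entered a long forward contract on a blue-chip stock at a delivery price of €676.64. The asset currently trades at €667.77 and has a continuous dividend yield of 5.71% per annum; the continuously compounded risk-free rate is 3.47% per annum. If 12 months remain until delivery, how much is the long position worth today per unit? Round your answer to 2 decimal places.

-€22.85

Current fair forward for the remaining 12 months: F = S·e^((r − q)·T), (r − q) = 0.0347 − 0.0571 = -0.0224
F = 667.77 · e^(-0.0224 × 12/12) = 667.77 × 0.977849 = 652.9782
Value of long forward = (F − K)·e^(−rT) = (652.9782 − 676.64) · e^(−0.0347·12/12)
= -23.6618 × 0.965895 = -22.85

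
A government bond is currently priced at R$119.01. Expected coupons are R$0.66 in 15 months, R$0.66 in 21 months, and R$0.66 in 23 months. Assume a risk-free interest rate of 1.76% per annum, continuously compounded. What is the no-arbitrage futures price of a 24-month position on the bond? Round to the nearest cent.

R$121.28

PV(coupons) I = 0.66·e^(−0.0176·15/12) + 0.66·e^(−0.0176·21/12) + 0.66·e^(−0.0176·23/12)
I = 0.6456 + 0.6400 + 0.6381 = 1.9237
F = (S − I)·e^(rT) = (119.01 − 1.9237) · e^(0.0176·24/12)
= 117.0863 · e^0.035200 = 117.0863 × 1.035827 = R$121.28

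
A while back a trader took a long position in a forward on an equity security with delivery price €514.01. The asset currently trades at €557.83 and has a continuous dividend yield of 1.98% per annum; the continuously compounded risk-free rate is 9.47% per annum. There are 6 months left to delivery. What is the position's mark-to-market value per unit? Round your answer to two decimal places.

€62.10

Current fair forward for the remaining 6 months: F = S·e^((r − q)·T), (r − q) = 0.0947 − 0.0198 = 0.0749
F = 557.83 · e^(0.0749 × 6/12) = 557.83 × 1.038160 = 579.1168
Value of long forward = (F − K)·e^(−rT) = (579.1168 − 514.01) · e^(−0.0947·6/12)
= 65.1068 × 0.953754 = 62.10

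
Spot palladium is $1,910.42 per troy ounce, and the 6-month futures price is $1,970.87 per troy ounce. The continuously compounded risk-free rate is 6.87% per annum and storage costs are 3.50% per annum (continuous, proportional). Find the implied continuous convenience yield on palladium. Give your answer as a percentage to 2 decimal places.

4.14%

F = S·e^((r+u−y)T) ⇒ (r+u−y) = ln(F/S)/T
ln(1970.87/1910.42) = 0.031152; /T ⇒ 0.062304
y = r + u − ln(F/S)/T = 0.0687 + 0.0350 − 0.062304 = 0.041396
y = 4.14%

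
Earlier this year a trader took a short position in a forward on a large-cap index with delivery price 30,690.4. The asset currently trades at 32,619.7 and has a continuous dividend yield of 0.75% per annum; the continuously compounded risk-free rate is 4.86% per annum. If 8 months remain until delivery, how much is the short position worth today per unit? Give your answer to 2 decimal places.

-2745.04

Current fair forward for the remaining 8 months: F = S·e^((r − q)·T), (r − q) = 0.0486 − 0.0075 = 0.0411
F = 32619.7 · e^(0.0411 × 8/12) = 32619.7 × 1.02777883 = 33525.8371
Value of long forward = (F − K)·e^(−rT) = (33525.8371 − 30690.4) · e^(−0.0486·8/12)
= 2835.4371 × 0.96811926 = 2745.04
Short position value = −(long value) = -2745.04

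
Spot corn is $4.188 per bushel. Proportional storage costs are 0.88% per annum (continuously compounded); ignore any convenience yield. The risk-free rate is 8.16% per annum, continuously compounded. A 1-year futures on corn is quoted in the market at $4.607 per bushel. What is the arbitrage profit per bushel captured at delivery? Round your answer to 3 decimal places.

$0.023 per bushel

Fair futures: F* = S·e^(carry·T), with carry = (r + u) = 0.0816 + 0.0088 = 0.0904
F* = 4.188 · e^(0.0904 × 1) = 4.188 · e^0.090400 = 4.188 × 1.094612 = $4.5842
Market $4.607 > fair $4.5842: forward overpriced → cash-and-carry (buy spot, short the forward).
At maturity, profit = |F_mkt − F*| = |4.607 − 4.5842| = $0.023 per bushel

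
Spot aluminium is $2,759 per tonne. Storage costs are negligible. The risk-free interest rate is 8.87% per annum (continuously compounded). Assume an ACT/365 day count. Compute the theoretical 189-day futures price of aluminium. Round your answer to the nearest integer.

$2,889 per tonne

F = S·e^(rT) = 2759 · e^(0.0887 × 189/365) = 2759 · e^0.045930
= 2759 × 1.047001 = $2,889 per tonne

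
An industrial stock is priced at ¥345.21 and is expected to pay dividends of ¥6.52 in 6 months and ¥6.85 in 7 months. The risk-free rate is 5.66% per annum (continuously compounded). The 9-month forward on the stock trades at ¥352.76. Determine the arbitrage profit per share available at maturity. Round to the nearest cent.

PV(dividends) I = 6.52·e^(−0.0566·6/12) + 6.85·e^(−0.0566·7/12) = 12.9656
Fair forward F* = (S − I)·e^(rT) = (345.21 − 12.9656)·e^0.042450 = 332.2444 × 1.043364 = 346.6518
Market ¥352.76 > fair 346.6518: forward overpriced → cash-and-carry (borrow at r, buy the stock and collect the dividends, short the forward).
Profit at T = |F_mkt − F*| = |352.76 − 346.6518| = ¥6.11 per share

¥6.11 per share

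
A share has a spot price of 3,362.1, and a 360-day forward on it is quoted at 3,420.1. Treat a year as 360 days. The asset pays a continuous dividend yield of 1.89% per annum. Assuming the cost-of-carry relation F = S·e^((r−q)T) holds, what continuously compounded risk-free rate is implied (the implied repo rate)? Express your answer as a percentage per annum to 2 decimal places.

From F = S·e^((r−q)T): (r − q) = ln(F/S)/T
ln(3420.1/3362.1) = ln(1.017251) = 0.017104
(r − q) = 0.017104 / (360/360) = 0.017104
r = ln(F/S)/T + q = 0.017104 + 0.0189 = 0.036004
r = 3.60%

3.60%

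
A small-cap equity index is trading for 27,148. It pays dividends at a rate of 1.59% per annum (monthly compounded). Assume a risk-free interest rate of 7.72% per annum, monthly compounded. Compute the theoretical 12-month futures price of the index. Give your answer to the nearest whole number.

28,857

F = S · (1+r/12)^(12T) / (1+q/12)^(12T)
= 27148 × 1.079991 / 1.016016 = 27148 × 1.062967
F = 28,857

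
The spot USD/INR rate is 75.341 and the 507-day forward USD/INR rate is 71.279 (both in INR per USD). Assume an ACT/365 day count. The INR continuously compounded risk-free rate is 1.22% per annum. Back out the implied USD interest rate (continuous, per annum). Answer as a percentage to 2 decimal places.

F = S·e^((r_INR − r_USD)T) ⇒ r_USD = r_INR − ln(F/S)/T
ln(71.279/75.341) = -0.055423; /(507/365) = -0.039900
r_USD = 0.0122 + 0.039900 = 0.052100
r_USD = 5.21%

5.21%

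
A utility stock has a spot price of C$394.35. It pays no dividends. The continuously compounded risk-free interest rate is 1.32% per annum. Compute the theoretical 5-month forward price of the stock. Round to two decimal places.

F = S·e^(rT) = 394.35 · e^(0.0132 × 5/12)
= 394.35 · e^0.005500 = 394.35 × 1.005515
F = C$396.52

C$396.52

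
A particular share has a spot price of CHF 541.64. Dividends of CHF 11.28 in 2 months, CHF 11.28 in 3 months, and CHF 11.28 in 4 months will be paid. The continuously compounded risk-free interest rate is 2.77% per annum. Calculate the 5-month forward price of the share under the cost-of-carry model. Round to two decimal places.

PV(dividends) I = 11.28·e^(−0.0277·2/12) + 11.28·e^(−0.0277·3/12) + 11.28·e^(−0.0277·4/12)
I = 11.2280 + 11.2022 + 11.1763 = 33.6065
F = (S − I)·e^(rT) = (541.64 − 33.6065) · e^(0.0277·5/12)
= 508.0335 · e^0.011542 = 508.0335 × 1.011609 = CHF 513.93

CHF 513.93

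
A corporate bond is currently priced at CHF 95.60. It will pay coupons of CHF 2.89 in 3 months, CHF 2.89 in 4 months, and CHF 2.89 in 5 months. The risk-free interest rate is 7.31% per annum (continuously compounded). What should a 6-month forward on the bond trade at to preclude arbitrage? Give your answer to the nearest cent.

CHF 90.38

PV(coupons) I = 2.89·e^(−0.0731·3/12) + 2.89·e^(−0.0731·4/12) + 2.89·e^(−0.0731·5/12)
I = 2.8377 + 2.8204 + 2.8033 = 8.4614
F = (S − I)·e^(rT) = (95.60 − 8.4614) · e^(0.0731·6/12)
= 87.1386 · e^0.036550 = 87.1386 × 1.037226 = CHF 90.38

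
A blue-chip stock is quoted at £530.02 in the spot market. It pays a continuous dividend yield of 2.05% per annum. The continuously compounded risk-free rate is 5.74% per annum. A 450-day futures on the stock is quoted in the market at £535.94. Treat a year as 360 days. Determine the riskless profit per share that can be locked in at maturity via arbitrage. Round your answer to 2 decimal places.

Fair futures: F* = S·e^(carry·T), with carry = (r − q) = 0.0574 − 0.0205 = 0.0369
F* = 530.02 · e^(0.0369 × 450/360) = 530.02 · e^0.046125 = 530.02 × 1.047205 = £555.0396
Market £535.94 < fair £555.0396: forward underpriced → reverse cash-and-carry (short spot, go long the forward).
At maturity, profit = |F_mkt − F*| = |535.94 − 555.0396| = £19.10 per share

£19.10 per share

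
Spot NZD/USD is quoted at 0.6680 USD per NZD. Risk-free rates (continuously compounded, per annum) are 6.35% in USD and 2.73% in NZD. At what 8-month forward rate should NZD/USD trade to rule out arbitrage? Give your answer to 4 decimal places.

F = S·e^((r_USD − r_NZD)T) = 0.6680 · e^((0.0635 − 0.0273) × 8/12)
= 0.6680 · e^0.024133 = 0.6680 × 1.024427
F = 0.6843 USD per NZD

0.6843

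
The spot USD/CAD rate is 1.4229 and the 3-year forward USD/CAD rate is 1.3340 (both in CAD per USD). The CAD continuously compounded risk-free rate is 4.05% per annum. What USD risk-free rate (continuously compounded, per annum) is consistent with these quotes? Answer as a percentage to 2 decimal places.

F = S·e^((r_CAD − r_USD)T) ⇒ r_USD = r_CAD − ln(F/S)/T
ln(1.3340/1.4229) = -0.064515; /(3) = -0.021505
r_USD = 0.0405 + 0.021505 = 0.062005
r_USD = 6.20%

6.20%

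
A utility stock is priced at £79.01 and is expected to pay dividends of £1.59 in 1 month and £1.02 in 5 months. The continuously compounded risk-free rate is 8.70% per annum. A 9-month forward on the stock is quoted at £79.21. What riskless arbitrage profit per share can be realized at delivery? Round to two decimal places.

PV(dividends) I = 1.59·e^(−0.0870·1/12) + 1.02·e^(−0.0870·5/12) = 2.5622
Fair forward F* = (S − I)·e^(rT) = (79.01 − 2.5622)·e^0.065250 = 76.4478 × 1.067426 = 81.6024
Market £79.21 < fair 81.6024: forward underpriced → reverse cash-and-carry (short the stock, invest proceeds at r, pay the dividends, go long the forward).
Profit at T = |F_mkt − F*| = |79.21 − 81.6024| = £2.39 per share

£2.39 per share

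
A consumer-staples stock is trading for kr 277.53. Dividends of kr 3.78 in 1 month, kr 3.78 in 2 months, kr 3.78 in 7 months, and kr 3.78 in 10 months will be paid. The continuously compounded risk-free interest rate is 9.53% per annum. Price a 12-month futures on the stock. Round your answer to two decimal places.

kr 289.29

PV(dividends) I = 3.78·e^(−0.0953·1/12) + 3.78·e^(−0.0953·2/12) + 3.78·e^(−0.0953·7/12) + 3.78·e^(−0.0953·10/12)
I = 3.7501 + 3.7204 + 3.5756 + 3.4914 = 14.5375
F = (S − I)·e^(rT) = (277.53 − 14.5375) · e^(0.0953·12/12)
= 262.9925 · e^0.095300 = 262.9925 × 1.099989 = kr 289.29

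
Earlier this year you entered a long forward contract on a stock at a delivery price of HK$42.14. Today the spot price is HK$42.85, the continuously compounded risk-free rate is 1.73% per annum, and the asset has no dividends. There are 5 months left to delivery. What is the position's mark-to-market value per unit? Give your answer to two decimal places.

HK$1.01

Current fair forward for the remaining 5 months: F = S·e^(r·T), r = 0.0173
F = 42.85 · e^(0.0173 × 5/12) = 42.85 × 1.007234 = 43.1600
Value of long forward = (F − K)·e^(−rT) = (43.1600 − 42.14) · e^(−0.0173·5/12)
= 1.0200 × 0.992818 = 1.01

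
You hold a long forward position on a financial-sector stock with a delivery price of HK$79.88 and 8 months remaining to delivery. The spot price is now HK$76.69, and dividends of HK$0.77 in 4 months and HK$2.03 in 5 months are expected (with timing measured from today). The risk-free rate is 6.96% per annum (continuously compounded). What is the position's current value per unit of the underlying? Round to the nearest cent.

PV(remaining dividends) I = 0.77·e^(−0.0696·4/12) + 2.03·e^(−0.0696·5/12) = 2.7243
Current forward F = (S − I)·e^(rT) = (76.69 − 2.7243)·e^(0.0696·8/12) = 73.9657 × 1.047493 = 77.4786
Value (long) = (F − K)·e^(−rT) = (77.4786 − 79.88) × 0.954660 = -2.2925
Value = -HK$2.29

-HK$2.29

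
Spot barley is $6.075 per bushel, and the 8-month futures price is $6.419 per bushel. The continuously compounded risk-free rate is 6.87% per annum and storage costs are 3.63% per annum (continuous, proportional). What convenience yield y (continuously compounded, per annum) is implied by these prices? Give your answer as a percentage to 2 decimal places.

F = S·e^((r+u−y)T) ⇒ (r+u−y) = ln(F/S)/T
ln(6.419/6.075) = 0.055080; /T ⇒ 0.082620
y = r + u − ln(F/S)/T = 0.0687 + 0.0363 − 0.082620 = 0.022380
y = 2.24%

2.24%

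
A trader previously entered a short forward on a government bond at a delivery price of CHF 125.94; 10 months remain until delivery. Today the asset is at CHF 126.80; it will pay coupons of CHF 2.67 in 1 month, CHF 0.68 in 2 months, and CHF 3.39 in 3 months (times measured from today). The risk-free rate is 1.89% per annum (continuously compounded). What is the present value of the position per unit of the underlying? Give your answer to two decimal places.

CHF 3.89

PV(remaining coupons) I = 2.67·e^(−0.0189·1/12) + 0.68·e^(−0.0189·2/12) + 3.39·e^(−0.0189·3/12) = 6.7177
Current forward F = (S − I)·e^(rT) = (126.80 − 6.7177)·e^(0.0189·10/12) = 120.0823 × 1.015875 = 121.9886
Value (long) = (F − K)·e^(−rT) = (121.9886 − 125.94) × 0.984373 = -3.8897
Short position value = −(long value) = CHF 3.89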